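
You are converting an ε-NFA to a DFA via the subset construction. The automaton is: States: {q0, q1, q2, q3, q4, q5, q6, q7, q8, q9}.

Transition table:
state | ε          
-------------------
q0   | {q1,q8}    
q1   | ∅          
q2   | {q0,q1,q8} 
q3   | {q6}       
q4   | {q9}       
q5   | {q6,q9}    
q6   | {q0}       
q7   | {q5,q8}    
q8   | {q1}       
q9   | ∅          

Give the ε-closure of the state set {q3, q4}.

{q0, q1, q3, q4, q6, q8, q9}

Start with {q3, q4}.
From q3 via ε: add q6.
From q4 via ε: add q9.
From q6 via ε: add q0.
From q0 via ε: add q1, q8.
No new states can be added; the closed set is {q0, q1, q3, q4, q6, q8, q9}.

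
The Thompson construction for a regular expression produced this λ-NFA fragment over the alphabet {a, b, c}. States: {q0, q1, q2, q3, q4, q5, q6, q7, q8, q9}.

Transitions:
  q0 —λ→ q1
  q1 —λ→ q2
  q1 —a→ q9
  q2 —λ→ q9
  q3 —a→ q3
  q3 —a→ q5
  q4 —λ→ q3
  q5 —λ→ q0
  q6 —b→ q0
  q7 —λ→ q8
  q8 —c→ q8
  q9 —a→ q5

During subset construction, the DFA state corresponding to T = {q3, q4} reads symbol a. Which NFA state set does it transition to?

{q0, q1, q2, q3, q5, q9}

q3 on a → {q3, q5}.
No a-transition from q4.
Union after reading a: {q3, q5}.
Now take the λ-closure:
From q5 via λ: add q0.
From q0 via λ: add q1.
From q1 via λ: add q2.
From q2 via λ: add q9.
No new states can be added; the closed set is {q0, q1, q2, q3, q5, q9}.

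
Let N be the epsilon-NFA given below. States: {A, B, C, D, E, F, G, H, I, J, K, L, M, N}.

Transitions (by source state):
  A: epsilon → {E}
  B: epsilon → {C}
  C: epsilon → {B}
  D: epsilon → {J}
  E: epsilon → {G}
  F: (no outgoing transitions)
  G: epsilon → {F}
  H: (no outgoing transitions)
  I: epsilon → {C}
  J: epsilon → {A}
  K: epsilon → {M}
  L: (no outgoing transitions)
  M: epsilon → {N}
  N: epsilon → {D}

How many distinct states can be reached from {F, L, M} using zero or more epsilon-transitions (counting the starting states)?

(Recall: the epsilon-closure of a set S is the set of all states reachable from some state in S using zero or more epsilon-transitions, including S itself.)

9

Start with {F, L, M}.
From M via epsilon: add N.
From N via epsilon: add D.
From D via epsilon: add J.
From J via epsilon: add A.
From A via epsilon: add E.
From E via epsilon: add G.
epsilon-closure = {A, D, E, F, G, J, L, M, N}, which has 9 states.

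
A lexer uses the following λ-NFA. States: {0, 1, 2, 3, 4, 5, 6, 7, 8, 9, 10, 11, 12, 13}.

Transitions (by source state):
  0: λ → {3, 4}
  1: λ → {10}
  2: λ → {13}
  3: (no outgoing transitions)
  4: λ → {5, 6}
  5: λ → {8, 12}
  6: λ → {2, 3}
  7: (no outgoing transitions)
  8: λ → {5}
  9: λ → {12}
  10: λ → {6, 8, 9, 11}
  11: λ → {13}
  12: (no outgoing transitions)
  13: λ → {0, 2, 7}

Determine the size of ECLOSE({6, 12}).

Start with {6, 12}.
From 6 via λ: add 2, 3.
From 2 via λ: add 13.
From 13 via λ: add 0, 7.
From 0 via λ: add 4.
From 4 via λ: add 5.
From 5 via λ: add 8.
λ-closure = {0, 2, 3, 4, 5, 6, 7, 8, 12, 13}, which has 10 states.

10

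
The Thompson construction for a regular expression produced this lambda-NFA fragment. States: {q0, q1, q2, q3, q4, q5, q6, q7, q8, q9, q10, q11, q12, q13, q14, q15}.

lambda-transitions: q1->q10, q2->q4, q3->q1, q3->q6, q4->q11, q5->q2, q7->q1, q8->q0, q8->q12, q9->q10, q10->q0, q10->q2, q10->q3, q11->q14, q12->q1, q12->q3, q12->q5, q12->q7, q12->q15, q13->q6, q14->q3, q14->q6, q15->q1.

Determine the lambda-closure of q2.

Start with {q2}.
From q2 via lambda: add q4.
From q4 via lambda: add q11.
From q11 via lambda: add q14.
From q14 via lambda: add q3, q6.
From q3 via lambda: add q1.
From q1 via lambda: add q10.
From q10 via lambda: add q0.
No new states can be added; the closed set is {q0, q1, q2, q3, q4, q6, q10, q11, q14}.

{q0, q1, q2, q3, q4, q6, q10, q11, q14}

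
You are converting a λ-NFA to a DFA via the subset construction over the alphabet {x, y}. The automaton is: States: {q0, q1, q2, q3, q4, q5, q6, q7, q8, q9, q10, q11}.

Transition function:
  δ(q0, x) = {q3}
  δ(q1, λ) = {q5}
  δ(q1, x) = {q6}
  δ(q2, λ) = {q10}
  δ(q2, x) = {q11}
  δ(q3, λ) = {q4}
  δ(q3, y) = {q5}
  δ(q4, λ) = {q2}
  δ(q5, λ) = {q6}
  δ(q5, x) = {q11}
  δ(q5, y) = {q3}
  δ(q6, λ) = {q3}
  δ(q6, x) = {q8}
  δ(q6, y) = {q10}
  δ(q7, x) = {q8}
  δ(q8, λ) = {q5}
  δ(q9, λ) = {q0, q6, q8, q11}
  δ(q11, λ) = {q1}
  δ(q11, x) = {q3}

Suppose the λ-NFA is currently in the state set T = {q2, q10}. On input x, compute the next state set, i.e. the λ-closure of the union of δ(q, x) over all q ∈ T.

q2 on x → {q11}.
No x-transition from q10.
Union after reading x: {q11}.
Now take the λ-closure:
From q11 via λ: add q1.
From q1 via λ: add q5.
From q5 via λ: add q6.
From q6 via λ: add q3.
From q3 via λ: add q4.
From q4 via λ: add q2.
From q2 via λ: add q10.
No new states can be added; the closed set is {q1, q2, q3, q4, q5, q6, q10, q11}.

{q1, q2, q3, q4, q5, q6, q10, q11}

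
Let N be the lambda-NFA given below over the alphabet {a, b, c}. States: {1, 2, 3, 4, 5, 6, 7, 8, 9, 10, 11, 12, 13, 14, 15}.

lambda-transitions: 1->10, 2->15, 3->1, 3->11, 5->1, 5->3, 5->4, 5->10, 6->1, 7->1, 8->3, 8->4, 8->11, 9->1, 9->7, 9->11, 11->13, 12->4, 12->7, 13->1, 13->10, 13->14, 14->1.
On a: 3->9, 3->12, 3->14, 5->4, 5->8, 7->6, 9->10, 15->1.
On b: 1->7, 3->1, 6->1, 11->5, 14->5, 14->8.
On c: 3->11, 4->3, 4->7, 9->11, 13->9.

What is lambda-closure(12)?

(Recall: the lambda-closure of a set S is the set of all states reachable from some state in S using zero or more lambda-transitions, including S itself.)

{1, 4, 7, 10, 12}

Start with {12}.
From 12 via lambda: add 4, 7.
From 7 via lambda: add 1.
From 1 via lambda: add 10.
No new states can be added; the closed set is {1, 4, 7, 10, 12}.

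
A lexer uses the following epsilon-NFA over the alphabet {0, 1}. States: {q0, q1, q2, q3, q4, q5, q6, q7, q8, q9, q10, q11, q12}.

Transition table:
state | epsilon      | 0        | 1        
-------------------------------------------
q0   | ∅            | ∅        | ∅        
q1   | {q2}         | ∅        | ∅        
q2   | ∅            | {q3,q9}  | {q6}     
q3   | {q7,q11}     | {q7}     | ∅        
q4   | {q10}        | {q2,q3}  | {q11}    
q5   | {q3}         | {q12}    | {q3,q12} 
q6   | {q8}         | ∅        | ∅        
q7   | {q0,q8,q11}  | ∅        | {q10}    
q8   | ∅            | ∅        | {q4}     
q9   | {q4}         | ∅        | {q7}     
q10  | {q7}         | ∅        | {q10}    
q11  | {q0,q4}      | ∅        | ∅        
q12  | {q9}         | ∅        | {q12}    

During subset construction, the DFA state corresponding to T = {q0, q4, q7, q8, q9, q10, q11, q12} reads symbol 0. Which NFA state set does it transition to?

{q0, q2, q3, q4, q7, q8, q10, q11}

q4 on 0 → {q2, q3}.
No 0-transition from q0, q7, q8, q9, q10, q11, q12.
Union after reading 0: {q2, q3}.
Now take the epsilon-closure:
From q3 via epsilon: add q7, q11.
From q7 via epsilon: add q0, q8.
From q11 via epsilon: add q4.
From q4 via epsilon: add q10.
No new states can be added; the closed set is {q0, q2, q3, q4, q7, q8, q10, q11}.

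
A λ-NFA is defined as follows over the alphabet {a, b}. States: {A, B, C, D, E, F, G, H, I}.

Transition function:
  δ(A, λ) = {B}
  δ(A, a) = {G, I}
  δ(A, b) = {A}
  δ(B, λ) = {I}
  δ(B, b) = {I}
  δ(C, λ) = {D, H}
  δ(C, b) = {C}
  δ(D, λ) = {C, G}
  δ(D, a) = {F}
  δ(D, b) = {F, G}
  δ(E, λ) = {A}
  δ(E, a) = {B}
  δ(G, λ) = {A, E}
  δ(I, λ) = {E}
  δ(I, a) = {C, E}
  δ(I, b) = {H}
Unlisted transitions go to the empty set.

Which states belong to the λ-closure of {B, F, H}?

{A, B, E, F, H, I}

Start with {B, F, H}.
From B via λ: add I.
From I via λ: add E.
From E via λ: add A.
No new states can be added; the closed set is {A, B, E, F, H, I}.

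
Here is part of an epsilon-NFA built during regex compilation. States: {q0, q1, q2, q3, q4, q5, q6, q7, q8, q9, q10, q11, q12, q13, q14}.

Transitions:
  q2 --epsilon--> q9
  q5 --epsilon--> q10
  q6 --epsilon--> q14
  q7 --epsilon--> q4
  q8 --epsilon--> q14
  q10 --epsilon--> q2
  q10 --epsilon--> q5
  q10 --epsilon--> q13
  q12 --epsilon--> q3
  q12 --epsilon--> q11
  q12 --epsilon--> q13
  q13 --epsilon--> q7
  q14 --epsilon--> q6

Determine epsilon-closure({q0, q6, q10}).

{q0, q2, q4, q5, q6, q7, q9, q10, q13, q14}

Start with {q0, q6, q10}.
From q6 via epsilon: add q14.
From q10 via epsilon: add q2, q5, q13.
From q2 via epsilon: add q9.
From q13 via epsilon: add q7.
From q7 via epsilon: add q4.
No new states can be added; the closed set is {q0, q2, q4, q5, q6, q7, q9, q10, q13, q14}.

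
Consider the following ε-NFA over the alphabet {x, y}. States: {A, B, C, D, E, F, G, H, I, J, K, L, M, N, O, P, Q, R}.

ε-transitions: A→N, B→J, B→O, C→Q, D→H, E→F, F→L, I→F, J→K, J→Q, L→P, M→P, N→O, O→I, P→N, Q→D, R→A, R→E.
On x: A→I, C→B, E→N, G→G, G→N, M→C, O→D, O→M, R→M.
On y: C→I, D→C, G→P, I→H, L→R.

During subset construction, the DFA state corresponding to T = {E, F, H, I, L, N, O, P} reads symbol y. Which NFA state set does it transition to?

I on y → {H}.
L on y → {R}.
No y-transition from E, F, H, N, O, P.
Union after reading y: {H, R}.
Now take the ε-closure:
From R via ε: add A, E.
From A via ε: add N.
From E via ε: add F.
From F via ε: add L.
From N via ε: add O.
From L via ε: add P.
From O via ε: add I.
No new states can be added; the closed set is {A, E, F, H, I, L, N, O, P, R}.

{A, E, F, H, I, L, N, O, P, R}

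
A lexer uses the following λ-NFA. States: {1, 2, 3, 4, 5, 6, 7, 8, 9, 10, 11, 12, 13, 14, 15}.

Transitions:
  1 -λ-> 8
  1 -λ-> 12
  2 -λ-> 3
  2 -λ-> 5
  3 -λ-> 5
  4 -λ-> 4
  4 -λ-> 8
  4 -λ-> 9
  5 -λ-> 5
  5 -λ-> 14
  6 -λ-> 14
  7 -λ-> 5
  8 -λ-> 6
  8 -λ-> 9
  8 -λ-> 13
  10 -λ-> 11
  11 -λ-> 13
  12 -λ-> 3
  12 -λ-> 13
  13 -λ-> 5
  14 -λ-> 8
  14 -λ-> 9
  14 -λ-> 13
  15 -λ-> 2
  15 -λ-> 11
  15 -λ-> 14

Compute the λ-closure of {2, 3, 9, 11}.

{2, 3, 5, 6, 8, 9, 11, 13, 14}

Start with {2, 3, 9, 11}.
From 2 via λ: add 5.
From 11 via λ: add 13.
From 5 via λ: add 14.
From 14 via λ: add 8.
From 8 via λ: add 6.
No new states can be added; the closed set is {2, 3, 5, 6, 8, 9, 11, 13, 14}.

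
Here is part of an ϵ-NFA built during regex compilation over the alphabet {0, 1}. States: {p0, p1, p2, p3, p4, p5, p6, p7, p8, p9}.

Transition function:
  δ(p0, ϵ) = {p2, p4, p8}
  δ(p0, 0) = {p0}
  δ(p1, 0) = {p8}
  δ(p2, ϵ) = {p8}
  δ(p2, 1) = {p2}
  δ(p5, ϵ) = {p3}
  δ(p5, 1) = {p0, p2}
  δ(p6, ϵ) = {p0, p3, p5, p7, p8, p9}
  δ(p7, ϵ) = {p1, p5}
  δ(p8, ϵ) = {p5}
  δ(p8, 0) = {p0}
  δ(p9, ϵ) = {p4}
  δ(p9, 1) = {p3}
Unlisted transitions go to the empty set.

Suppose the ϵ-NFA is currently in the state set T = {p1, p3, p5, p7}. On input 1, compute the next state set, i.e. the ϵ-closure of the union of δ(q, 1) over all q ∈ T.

p5 on 1 → {p0, p2}.
No 1-transition from p1, p3, p7.
Union after reading 1: {p0, p2}.
Now take the ϵ-closure:
From p0 via ϵ: add p4, p8.
From p8 via ϵ: add p5.
From p5 via ϵ: add p3.
No new states can be added; the closed set is {p0, p2, p3, p4, p5, p8}.

{p0, p2, p3, p4, p5, p8}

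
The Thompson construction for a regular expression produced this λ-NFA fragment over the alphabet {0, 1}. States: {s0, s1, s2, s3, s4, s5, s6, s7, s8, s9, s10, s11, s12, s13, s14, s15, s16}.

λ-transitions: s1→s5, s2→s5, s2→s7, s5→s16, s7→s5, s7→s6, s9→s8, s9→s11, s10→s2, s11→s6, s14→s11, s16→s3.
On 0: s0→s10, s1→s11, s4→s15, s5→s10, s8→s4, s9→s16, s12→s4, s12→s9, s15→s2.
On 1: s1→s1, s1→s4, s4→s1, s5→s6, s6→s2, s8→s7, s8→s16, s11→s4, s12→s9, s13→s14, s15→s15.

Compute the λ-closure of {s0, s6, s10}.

{s0, s2, s3, s5, s6, s7, s10, s16}

Start with {s0, s6, s10}.
From s10 via λ: add s2.
From s2 via λ: add s5, s7.
From s5 via λ: add s16.
From s16 via λ: add s3.
No new states can be added; the closed set is {s0, s2, s3, s5, s6, s7, s10, s16}.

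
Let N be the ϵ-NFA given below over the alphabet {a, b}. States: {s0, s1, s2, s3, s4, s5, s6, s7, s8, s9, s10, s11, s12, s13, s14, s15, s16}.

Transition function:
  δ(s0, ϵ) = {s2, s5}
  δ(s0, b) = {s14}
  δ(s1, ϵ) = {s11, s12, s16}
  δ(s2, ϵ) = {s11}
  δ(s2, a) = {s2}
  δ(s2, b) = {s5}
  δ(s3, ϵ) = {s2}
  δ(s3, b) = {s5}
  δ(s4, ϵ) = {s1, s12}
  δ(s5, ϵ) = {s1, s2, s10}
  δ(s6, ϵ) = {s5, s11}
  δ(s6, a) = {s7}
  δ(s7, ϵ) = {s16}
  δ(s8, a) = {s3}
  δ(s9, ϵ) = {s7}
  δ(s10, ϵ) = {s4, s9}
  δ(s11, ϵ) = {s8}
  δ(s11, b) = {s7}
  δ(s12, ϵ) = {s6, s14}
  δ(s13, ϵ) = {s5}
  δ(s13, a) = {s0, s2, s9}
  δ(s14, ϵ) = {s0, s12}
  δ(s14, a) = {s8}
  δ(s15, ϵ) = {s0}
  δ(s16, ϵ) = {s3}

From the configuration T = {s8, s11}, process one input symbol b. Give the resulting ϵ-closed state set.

s11 on b → {s7}.
No b-transition from s8.
Union after reading b: {s7}.
Now take the ϵ-closure:
From s7 via ϵ: add s16.
From s16 via ϵ: add s3.
From s3 via ϵ: add s2.
From s2 via ϵ: add s11.
From s11 via ϵ: add s8.
No new states can be added; the closed set is {s2, s3, s7, s8, s11, s16}.

{s2, s3, s7, s8, s11, s16}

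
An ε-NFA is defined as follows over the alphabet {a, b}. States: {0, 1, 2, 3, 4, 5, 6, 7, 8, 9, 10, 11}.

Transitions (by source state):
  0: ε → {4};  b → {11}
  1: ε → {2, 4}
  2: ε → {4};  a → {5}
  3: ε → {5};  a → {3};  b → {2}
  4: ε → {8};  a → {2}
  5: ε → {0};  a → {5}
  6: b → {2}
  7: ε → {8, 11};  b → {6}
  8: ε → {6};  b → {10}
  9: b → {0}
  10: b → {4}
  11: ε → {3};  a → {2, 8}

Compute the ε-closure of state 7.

Start with {7}.
From 7 via ε: add 8, 11.
From 8 via ε: add 6.
From 11 via ε: add 3.
From 3 via ε: add 5.
From 5 via ε: add 0.
From 0 via ε: add 4.
No new states can be added; the closed set is {0, 3, 4, 5, 6, 7, 8, 11}.

{0, 3, 4, 5, 6, 7, 8, 11}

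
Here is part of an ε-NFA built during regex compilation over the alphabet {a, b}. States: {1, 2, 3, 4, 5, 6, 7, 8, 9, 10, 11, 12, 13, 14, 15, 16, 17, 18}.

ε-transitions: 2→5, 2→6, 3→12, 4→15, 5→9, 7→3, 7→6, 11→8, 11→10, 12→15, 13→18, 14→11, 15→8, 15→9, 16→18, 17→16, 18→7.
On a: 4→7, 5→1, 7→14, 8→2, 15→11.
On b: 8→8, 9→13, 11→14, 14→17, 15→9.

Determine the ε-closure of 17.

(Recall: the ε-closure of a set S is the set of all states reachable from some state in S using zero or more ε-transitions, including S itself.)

Start with {17}.
From 17 via ε: add 16.
From 16 via ε: add 18.
From 18 via ε: add 7.
From 7 via ε: add 3, 6.
From 3 via ε: add 12.
From 12 via ε: add 15.
From 15 via ε: add 8, 9.
No new states can be added; the closed set is {3, 6, 7, 8, 9, 12, 15, 16, 17, 18}.

{3, 6, 7, 8, 9, 12, 15, 16, 17, 18}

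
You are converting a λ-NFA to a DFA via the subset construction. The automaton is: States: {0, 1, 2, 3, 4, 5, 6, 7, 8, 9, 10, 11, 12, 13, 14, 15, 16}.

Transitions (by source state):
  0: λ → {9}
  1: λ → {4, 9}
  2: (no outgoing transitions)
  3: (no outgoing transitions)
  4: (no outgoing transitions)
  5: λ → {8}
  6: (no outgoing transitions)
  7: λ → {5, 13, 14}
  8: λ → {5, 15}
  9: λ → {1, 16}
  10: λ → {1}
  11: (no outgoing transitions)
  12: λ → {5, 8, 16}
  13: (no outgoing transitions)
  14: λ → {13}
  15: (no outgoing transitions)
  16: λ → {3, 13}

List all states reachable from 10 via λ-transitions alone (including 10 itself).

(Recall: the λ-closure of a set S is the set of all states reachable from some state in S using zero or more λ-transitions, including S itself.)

Start with {10}.
From 10 via λ: add 1.
From 1 via λ: add 4, 9.
From 9 via λ: add 16.
From 16 via λ: add 3, 13.
No new states can be added; the closed set is {1, 3, 4, 9, 10, 13, 16}.

{1, 3, 4, 9, 10, 13, 16}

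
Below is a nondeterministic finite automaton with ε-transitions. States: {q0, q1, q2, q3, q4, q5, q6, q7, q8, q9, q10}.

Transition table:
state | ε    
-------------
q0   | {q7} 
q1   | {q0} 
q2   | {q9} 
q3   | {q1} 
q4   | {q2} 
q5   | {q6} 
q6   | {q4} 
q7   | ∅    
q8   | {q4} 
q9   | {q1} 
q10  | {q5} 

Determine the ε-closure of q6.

{q0, q1, q2, q4, q6, q7, q9}

Start with {q6}.
From q6 via ε: add q4.
From q4 via ε: add q2.
From q2 via ε: add q9.
From q9 via ε: add q1.
From q1 via ε: add q0.
From q0 via ε: add q7.
No new states can be added; the closed set is {q0, q1, q2, q4, q6, q7, q9}.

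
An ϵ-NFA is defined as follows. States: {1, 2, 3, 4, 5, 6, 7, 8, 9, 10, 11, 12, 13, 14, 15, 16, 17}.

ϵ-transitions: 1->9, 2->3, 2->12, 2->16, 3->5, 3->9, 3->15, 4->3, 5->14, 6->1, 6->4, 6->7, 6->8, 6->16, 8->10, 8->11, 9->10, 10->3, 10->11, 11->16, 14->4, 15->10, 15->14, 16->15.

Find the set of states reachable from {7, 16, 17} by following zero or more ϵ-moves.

Start with {7, 16, 17}.
From 16 via ϵ: add 15.
From 15 via ϵ: add 10, 14.
From 10 via ϵ: add 3, 11.
From 14 via ϵ: add 4.
From 3 via ϵ: add 5, 9.
No new states can be added; the closed set is {3, 4, 5, 7, 9, 10, 11, 14, 15, 16, 17}.

{3, 4, 5, 7, 9, 10, 11, 14, 15, 16, 17}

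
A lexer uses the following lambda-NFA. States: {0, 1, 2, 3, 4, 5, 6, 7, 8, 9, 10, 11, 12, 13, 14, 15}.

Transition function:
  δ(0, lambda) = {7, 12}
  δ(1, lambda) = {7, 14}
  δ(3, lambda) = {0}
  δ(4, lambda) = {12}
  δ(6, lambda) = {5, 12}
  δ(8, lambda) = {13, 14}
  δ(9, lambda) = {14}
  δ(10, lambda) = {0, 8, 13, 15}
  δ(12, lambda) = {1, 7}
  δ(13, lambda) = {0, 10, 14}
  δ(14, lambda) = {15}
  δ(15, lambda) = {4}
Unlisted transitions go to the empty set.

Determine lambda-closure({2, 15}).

{1, 2, 4, 7, 12, 14, 15}

Start with {2, 15}.
From 15 via lambda: add 4.
From 4 via lambda: add 12.
From 12 via lambda: add 1, 7.
From 1 via lambda: add 14.
No new states can be added; the closed set is {1, 2, 4, 7, 12, 14, 15}.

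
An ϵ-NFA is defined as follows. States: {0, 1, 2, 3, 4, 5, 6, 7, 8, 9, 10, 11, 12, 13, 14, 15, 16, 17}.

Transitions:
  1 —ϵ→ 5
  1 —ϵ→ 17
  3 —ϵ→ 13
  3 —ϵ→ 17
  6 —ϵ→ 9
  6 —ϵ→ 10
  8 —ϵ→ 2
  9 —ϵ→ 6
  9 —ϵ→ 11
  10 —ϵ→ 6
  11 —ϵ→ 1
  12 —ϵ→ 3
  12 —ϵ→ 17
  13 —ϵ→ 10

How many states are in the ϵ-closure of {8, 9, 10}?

Start with {8, 9, 10}.
From 8 via ϵ: add 2.
From 9 via ϵ: add 6, 11.
From 11 via ϵ: add 1.
From 1 via ϵ: add 5, 17.
ϵ-closure = {1, 2, 5, 6, 8, 9, 10, 11, 17}, which has 9 states.

9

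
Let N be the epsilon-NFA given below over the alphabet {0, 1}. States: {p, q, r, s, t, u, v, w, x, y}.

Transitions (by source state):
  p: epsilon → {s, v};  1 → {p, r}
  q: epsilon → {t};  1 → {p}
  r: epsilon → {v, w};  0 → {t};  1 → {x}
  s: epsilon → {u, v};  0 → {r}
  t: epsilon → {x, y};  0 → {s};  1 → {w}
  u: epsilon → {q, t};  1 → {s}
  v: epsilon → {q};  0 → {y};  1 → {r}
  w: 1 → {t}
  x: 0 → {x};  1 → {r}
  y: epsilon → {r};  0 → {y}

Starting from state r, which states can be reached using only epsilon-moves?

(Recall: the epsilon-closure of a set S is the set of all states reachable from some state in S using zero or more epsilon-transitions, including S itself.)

{q, r, t, v, w, x, y}

Start with {r}.
From r via epsilon: add v, w.
From v via epsilon: add q.
From q via epsilon: add t.
From t via epsilon: add x, y.
No new states can be added; the closed set is {q, r, t, v, w, x, y}.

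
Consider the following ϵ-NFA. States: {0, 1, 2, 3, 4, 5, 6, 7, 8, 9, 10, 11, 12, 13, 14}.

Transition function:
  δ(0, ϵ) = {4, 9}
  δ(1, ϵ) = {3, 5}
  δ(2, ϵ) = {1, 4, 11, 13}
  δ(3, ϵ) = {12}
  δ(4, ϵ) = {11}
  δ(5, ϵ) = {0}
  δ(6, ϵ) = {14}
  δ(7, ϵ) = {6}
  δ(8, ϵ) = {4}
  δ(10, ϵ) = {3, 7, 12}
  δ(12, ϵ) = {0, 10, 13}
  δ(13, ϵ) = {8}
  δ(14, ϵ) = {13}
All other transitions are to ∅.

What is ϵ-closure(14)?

Start with {14}.
From 14 via ϵ: add 13.
From 13 via ϵ: add 8.
From 8 via ϵ: add 4.
From 4 via ϵ: add 11.
No new states can be added; the closed set is {4, 8, 11, 13, 14}.

{4, 8, 11, 13, 14}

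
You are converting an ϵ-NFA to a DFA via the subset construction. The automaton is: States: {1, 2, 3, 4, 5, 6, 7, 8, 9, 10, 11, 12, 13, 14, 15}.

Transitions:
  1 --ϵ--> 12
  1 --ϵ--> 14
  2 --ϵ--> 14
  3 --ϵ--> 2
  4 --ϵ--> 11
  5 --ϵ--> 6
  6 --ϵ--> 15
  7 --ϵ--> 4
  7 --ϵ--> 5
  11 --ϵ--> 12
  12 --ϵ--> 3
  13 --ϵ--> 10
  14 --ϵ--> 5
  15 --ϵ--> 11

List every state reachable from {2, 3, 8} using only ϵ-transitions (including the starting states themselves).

{2, 3, 5, 6, 8, 11, 12, 14, 15}

Start with {2, 3, 8}.
From 2 via ϵ: add 14.
From 14 via ϵ: add 5.
From 5 via ϵ: add 6.
From 6 via ϵ: add 15.
From 15 via ϵ: add 11.
From 11 via ϵ: add 12.
No new states can be added; the closed set is {2, 3, 5, 6, 8, 11, 12, 14, 15}.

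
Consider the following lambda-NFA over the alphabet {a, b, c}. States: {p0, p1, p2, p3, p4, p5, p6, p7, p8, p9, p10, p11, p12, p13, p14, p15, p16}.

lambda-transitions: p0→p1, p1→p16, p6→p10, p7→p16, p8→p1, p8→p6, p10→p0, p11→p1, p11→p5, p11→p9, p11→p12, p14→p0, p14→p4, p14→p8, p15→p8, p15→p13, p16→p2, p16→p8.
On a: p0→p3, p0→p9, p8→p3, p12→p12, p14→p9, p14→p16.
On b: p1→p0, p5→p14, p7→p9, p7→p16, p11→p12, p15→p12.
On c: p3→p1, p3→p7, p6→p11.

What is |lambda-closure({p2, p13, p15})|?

9

Start with {p2, p13, p15}.
From p15 via lambda: add p8.
From p8 via lambda: add p1, p6.
From p1 via lambda: add p16.
From p6 via lambda: add p10.
From p10 via lambda: add p0.
lambda-closure = {p0, p1, p2, p6, p8, p10, p13, p15, p16}, which has 9 states.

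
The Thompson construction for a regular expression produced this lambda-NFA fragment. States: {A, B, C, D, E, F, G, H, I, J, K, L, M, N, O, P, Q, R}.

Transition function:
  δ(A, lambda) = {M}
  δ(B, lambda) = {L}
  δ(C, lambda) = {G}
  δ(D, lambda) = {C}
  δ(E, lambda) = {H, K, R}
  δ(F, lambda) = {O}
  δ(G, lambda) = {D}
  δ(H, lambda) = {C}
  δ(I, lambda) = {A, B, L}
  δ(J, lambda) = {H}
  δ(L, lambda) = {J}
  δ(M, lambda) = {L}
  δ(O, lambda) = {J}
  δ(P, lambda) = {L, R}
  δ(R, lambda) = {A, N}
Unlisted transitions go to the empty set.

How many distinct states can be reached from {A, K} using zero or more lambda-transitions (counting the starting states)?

9

Start with {A, K}.
From A via lambda: add M.
From M via lambda: add L.
From L via lambda: add J.
From J via lambda: add H.
From H via lambda: add C.
From C via lambda: add G.
From G via lambda: add D.
lambda-closure = {A, C, D, G, H, J, K, L, M}, which has 9 states.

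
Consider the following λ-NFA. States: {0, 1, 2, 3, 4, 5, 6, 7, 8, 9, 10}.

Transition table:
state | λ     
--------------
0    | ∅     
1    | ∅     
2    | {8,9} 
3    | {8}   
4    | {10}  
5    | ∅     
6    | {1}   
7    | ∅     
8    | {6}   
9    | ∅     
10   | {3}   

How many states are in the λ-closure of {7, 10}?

Start with {7, 10}.
From 10 via λ: add 3.
From 3 via λ: add 8.
From 8 via λ: add 6.
From 6 via λ: add 1.
λ-closure = {1, 3, 6, 7, 8, 10}, which has 6 states.

6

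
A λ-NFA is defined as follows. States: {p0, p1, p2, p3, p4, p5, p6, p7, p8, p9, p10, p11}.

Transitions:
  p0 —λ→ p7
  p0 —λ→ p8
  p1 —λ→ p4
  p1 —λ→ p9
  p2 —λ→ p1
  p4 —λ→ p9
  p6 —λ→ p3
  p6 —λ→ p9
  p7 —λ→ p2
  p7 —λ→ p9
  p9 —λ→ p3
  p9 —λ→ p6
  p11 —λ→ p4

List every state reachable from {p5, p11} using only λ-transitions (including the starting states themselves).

{p3, p4, p5, p6, p9, p11}

Start with {p5, p11}.
From p11 via λ: add p4.
From p4 via λ: add p9.
From p9 via λ: add p3, p6.
No new states can be added; the closed set is {p3, p4, p5, p6, p9, p11}.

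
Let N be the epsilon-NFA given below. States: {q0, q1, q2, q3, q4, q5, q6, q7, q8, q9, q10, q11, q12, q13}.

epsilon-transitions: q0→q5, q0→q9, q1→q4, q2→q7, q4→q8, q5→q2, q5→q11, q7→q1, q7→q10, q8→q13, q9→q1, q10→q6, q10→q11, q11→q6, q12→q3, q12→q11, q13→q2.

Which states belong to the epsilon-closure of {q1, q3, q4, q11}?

{q1, q2, q3, q4, q6, q7, q8, q10, q11, q13}

Start with {q1, q3, q4, q11}.
From q4 via epsilon: add q8.
From q11 via epsilon: add q6.
From q8 via epsilon: add q13.
From q13 via epsilon: add q2.
From q2 via epsilon: add q7.
From q7 via epsilon: add q10.
No new states can be added; the closed set is {q1, q2, q3, q4, q6, q7, q8, q10, q11, q13}.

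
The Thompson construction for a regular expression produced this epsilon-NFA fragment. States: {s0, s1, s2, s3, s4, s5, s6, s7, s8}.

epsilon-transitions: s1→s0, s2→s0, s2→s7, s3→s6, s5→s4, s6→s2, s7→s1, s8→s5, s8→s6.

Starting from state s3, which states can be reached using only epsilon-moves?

{s0, s1, s2, s3, s6, s7}

Start with {s3}.
From s3 via epsilon: add s6.
From s6 via epsilon: add s2.
From s2 via epsilon: add s0, s7.
From s7 via epsilon: add s1.
No new states can be added; the closed set is {s0, s1, s2, s3, s6, s7}.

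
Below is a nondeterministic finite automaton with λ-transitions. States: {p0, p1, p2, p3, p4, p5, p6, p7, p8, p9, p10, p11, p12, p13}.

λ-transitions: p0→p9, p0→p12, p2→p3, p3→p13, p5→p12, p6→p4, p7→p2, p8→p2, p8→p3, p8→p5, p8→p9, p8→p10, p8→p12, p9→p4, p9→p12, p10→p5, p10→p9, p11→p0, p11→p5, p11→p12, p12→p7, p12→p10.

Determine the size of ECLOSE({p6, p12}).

Start with {p6, p12}.
From p6 via λ: add p4.
From p12 via λ: add p7, p10.
From p7 via λ: add p2.
From p10 via λ: add p5, p9.
From p2 via λ: add p3.
From p3 via λ: add p13.
λ-closure = {p2, p3, p4, p5, p6, p7, p9, p10, p12, p13}, which has 10 states.

10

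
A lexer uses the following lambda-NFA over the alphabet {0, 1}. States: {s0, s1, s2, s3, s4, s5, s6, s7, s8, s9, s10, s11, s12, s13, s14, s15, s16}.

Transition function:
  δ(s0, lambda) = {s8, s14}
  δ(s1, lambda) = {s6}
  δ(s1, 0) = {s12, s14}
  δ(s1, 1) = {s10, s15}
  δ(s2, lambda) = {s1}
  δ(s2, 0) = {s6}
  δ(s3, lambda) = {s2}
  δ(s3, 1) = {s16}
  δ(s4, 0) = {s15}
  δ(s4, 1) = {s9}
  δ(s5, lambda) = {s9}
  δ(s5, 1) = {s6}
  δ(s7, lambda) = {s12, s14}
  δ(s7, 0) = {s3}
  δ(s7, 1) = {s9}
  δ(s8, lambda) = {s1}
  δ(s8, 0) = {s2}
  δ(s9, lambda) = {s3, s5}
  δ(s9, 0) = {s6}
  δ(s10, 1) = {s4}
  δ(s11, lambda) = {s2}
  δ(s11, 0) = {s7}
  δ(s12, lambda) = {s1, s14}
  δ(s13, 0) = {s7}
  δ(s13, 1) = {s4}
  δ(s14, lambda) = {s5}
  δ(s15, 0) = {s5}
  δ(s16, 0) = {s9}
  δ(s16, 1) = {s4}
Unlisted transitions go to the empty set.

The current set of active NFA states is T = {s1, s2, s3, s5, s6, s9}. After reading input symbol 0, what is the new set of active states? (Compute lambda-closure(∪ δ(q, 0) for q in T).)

s1 on 0 → {s12, s14}.
s2 on 0 → {s6}.
s9 on 0 → {s6}.
No 0-transition from s3, s5, s6.
Union after reading 0: {s6, s12, s14}.
Now take the lambda-closure:
From s12 via lambda: add s1.
From s14 via lambda: add s5.
From s5 via lambda: add s9.
From s9 via lambda: add s3.
From s3 via lambda: add s2.
No new states can be added; the closed set is {s1, s2, s3, s5, s6, s9, s12, s14}.

{s1, s2, s3, s5, s6, s9, s12, s14}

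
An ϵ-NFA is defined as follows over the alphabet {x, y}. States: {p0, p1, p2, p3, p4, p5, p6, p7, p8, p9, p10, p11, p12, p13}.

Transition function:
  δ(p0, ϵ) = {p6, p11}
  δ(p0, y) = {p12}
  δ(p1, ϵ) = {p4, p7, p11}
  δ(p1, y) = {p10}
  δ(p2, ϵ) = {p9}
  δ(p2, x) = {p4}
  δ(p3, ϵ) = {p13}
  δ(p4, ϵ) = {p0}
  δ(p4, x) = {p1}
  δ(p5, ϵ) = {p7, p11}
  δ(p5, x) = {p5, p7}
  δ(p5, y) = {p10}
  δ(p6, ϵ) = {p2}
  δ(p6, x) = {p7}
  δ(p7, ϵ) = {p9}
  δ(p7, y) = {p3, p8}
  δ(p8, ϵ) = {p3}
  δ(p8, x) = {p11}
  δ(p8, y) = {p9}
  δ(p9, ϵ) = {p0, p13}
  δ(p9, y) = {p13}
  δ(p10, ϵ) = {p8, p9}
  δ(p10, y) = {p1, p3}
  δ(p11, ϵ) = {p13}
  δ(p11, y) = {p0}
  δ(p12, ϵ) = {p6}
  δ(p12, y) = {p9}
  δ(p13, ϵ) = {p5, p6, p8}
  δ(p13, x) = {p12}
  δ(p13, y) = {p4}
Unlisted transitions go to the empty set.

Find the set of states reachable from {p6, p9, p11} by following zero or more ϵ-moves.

Start with {p6, p9, p11}.
From p6 via ϵ: add p2.
From p9 via ϵ: add p0, p13.
From p13 via ϵ: add p5, p8.
From p5 via ϵ: add p7.
From p8 via ϵ: add p3.
No new states can be added; the closed set is {p0, p2, p3, p5, p6, p7, p8, p9, p11, p13}.

{p0, p2, p3, p5, p6, p7, p8, p9, p11, p13}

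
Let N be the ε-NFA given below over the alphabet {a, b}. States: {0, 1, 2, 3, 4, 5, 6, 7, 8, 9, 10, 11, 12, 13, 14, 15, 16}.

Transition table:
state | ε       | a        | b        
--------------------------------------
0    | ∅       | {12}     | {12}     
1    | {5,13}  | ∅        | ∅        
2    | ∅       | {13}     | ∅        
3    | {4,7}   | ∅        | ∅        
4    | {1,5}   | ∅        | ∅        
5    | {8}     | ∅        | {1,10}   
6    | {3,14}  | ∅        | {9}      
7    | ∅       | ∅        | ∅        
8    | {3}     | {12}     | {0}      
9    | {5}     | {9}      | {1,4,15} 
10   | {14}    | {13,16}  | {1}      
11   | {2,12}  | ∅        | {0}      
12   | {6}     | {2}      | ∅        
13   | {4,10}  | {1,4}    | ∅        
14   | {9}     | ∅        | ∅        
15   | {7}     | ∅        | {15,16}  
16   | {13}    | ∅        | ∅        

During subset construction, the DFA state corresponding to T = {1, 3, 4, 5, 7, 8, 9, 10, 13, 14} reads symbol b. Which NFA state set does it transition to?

{0, 1, 3, 4, 5, 7, 8, 9, 10, 13, 14, 15}

5 on b → {1, 10}.
8 on b → {0}.
9 on b → {1, 4, 15}.
10 on b → {1}.
No b-transition from 1, 3, 4, 7, 13, 14.
Union after reading b: {0, 1, 4, 10, 15}.
Now take the ε-closure:
From 1 via ε: add 5, 13.
From 10 via ε: add 14.
From 15 via ε: add 7.
From 5 via ε: add 8.
From 14 via ε: add 9.
From 8 via ε: add 3.
No new states can be added; the closed set is {0, 1, 3, 4, 5, 7, 8, 9, 10, 13, 14, 15}.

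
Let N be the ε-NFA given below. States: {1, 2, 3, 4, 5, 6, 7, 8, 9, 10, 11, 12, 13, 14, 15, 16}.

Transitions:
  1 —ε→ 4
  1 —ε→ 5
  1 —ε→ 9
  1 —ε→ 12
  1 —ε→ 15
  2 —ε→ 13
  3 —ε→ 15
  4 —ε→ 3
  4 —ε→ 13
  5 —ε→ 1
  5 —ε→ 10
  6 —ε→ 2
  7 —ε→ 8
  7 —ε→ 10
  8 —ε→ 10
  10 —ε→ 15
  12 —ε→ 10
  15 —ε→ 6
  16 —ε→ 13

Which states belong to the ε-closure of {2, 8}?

{2, 6, 8, 10, 13, 15}

Start with {2, 8}.
From 2 via ε: add 13.
From 8 via ε: add 10.
From 10 via ε: add 15.
From 15 via ε: add 6.
No new states can be added; the closed set is {2, 6, 8, 10, 13, 15}.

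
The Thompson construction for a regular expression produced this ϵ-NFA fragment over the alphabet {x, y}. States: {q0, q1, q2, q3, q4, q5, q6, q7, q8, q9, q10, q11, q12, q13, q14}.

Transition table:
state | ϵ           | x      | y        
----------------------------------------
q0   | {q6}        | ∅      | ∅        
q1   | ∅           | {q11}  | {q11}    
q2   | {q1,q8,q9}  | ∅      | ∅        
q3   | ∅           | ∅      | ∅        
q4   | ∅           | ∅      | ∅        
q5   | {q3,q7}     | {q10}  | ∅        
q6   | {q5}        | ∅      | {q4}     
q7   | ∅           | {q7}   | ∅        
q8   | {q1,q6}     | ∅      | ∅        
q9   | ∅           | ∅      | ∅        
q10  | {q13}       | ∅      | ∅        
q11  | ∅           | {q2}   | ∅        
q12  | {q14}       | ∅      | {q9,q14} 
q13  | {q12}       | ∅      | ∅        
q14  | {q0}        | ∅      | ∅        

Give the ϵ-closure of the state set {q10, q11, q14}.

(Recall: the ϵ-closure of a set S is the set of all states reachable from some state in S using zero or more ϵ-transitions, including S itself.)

{q0, q3, q5, q6, q7, q10, q11, q12, q13, q14}

Start with {q10, q11, q14}.
From q10 via ϵ: add q13.
From q14 via ϵ: add q0.
From q0 via ϵ: add q6.
From q13 via ϵ: add q12.
From q6 via ϵ: add q5.
From q5 via ϵ: add q3, q7.
No new states can be added; the closed set is {q0, q3, q5, q6, q7, q10, q11, q12, q13, q14}.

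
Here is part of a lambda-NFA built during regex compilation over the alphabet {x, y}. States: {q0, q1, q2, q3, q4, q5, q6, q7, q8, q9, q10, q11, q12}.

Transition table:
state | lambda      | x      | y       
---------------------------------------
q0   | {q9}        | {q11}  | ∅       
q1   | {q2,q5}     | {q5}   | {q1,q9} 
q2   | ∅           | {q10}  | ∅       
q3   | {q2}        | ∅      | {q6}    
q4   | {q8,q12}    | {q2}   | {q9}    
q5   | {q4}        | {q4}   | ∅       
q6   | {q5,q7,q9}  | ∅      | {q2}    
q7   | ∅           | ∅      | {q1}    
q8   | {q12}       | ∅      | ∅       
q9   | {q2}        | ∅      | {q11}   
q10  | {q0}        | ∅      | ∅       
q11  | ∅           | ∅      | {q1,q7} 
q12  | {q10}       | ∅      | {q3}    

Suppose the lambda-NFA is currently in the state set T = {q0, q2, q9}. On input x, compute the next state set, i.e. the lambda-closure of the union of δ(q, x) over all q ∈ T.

{q0, q2, q9, q10, q11}

q0 on x → {q11}.
q2 on x → {q10}.
No x-transition from q9.
Union after reading x: {q10, q11}.
Now take the lambda-closure:
From q10 via lambda: add q0.
From q0 via lambda: add q9.
From q9 via lambda: add q2.
No new states can be added; the closed set is {q0, q2, q9, q10, q11}.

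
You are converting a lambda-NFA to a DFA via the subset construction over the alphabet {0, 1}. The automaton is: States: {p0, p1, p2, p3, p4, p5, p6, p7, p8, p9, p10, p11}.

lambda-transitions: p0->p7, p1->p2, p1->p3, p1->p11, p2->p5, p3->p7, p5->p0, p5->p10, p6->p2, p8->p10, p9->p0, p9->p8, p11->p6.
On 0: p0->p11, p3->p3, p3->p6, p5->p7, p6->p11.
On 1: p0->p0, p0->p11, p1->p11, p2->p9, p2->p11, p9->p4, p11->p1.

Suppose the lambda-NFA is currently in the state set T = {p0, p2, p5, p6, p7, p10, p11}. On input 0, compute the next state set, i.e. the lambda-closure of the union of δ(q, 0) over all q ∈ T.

p0 on 0 → {p11}.
p5 on 0 → {p7}.
p6 on 0 → {p11}.
No 0-transition from p2, p7, p10, p11.
Union after reading 0: {p7, p11}.
Now take the lambda-closure:
From p11 via lambda: add p6.
From p6 via lambda: add p2.
From p2 via lambda: add p5.
From p5 via lambda: add p0, p10.
No new states can be added; the closed set is {p0, p2, p5, p6, p7, p10, p11}.

{p0, p2, p5, p6, p7, p10, p11}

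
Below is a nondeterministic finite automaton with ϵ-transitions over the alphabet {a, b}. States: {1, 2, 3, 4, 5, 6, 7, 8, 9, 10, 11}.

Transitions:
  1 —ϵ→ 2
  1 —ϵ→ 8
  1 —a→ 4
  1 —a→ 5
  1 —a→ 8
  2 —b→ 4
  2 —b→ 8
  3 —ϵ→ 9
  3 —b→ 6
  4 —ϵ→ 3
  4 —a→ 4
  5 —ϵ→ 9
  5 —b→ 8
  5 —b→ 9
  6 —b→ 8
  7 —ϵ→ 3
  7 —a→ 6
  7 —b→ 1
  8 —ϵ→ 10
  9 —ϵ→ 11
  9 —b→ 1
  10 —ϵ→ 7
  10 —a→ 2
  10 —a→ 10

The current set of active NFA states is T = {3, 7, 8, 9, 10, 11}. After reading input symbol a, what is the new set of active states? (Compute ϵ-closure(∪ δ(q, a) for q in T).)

7 on a → {6}.
10 on a → {2, 10}.
No a-transition from 3, 8, 9, 11.
Union after reading a: {2, 6, 10}.
Now take the ϵ-closure:
From 10 via ϵ: add 7.
From 7 via ϵ: add 3.
From 3 via ϵ: add 9.
From 9 via ϵ: add 11.
No new states can be added; the closed set is {2, 3, 6, 7, 9, 10, 11}.

{2, 3, 6, 7, 9, 10, 11}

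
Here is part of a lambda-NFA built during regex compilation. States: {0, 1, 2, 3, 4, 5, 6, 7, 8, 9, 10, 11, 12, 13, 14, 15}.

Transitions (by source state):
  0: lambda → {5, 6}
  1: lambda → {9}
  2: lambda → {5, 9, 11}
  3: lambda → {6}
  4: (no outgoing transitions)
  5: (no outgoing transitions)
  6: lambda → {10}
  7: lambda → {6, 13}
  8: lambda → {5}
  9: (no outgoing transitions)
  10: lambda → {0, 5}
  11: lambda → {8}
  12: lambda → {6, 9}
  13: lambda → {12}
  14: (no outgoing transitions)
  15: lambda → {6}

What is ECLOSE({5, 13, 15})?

{0, 5, 6, 9, 10, 12, 13, 15}

Start with {5, 13, 15}.
From 13 via lambda: add 12.
From 15 via lambda: add 6.
From 6 via lambda: add 10.
From 12 via lambda: add 9.
From 10 via lambda: add 0.
No new states can be added; the closed set is {0, 5, 6, 9, 10, 12, 13, 15}.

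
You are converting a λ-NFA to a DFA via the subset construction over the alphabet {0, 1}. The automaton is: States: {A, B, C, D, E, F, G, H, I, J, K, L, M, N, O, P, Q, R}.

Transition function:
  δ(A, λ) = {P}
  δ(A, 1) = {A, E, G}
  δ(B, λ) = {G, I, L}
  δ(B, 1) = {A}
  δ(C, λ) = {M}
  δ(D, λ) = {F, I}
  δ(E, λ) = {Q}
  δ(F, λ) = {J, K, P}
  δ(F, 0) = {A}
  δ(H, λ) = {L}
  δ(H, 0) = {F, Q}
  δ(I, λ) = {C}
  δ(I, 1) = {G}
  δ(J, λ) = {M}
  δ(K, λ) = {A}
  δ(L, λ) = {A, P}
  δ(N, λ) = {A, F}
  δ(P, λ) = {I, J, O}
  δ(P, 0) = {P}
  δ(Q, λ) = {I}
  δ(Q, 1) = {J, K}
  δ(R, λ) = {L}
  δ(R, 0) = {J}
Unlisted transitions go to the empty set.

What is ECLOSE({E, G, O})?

{C, E, G, I, M, O, Q}

Start with {E, G, O}.
From E via λ: add Q.
From Q via λ: add I.
From I via λ: add C.
From C via λ: add M.
No new states can be added; the closed set is {C, E, G, I, M, O, Q}.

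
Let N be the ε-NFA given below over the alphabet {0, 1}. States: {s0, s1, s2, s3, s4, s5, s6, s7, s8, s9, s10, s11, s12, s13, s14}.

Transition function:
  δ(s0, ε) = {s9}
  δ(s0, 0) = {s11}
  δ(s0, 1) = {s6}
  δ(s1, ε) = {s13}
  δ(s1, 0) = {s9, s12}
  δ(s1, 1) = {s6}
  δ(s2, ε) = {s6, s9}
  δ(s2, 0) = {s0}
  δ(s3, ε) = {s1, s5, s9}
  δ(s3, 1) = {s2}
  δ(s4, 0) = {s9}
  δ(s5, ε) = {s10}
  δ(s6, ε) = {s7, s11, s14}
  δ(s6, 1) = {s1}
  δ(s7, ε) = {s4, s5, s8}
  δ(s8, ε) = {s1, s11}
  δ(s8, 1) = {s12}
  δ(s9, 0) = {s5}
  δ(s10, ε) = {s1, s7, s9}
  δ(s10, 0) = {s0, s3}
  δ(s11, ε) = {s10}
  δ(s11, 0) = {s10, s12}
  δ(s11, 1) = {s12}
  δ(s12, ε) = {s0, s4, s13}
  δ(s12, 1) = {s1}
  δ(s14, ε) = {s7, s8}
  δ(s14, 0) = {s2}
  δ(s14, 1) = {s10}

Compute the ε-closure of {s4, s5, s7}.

{s1, s4, s5, s7, s8, s9, s10, s11, s13}

Start with {s4, s5, s7}.
From s5 via ε: add s10.
From s7 via ε: add s8.
From s8 via ε: add s1, s11.
From s10 via ε: add s9.
From s1 via ε: add s13.
No new states can be added; the closed set is {s1, s4, s5, s7, s8, s9, s10, s11, s13}.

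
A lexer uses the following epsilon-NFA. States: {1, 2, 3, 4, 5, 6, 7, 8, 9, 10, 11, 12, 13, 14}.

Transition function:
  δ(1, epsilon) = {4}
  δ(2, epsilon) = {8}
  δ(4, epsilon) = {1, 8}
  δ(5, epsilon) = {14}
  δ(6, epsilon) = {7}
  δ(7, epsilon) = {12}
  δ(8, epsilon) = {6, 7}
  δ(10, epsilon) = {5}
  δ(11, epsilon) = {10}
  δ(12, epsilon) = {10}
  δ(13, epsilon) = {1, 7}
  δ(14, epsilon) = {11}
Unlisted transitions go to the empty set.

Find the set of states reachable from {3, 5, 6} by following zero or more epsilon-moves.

Start with {3, 5, 6}.
From 5 via epsilon: add 14.
From 6 via epsilon: add 7.
From 7 via epsilon: add 12.
From 14 via epsilon: add 11.
From 11 via epsilon: add 10.
No new states can be added; the closed set is {3, 5, 6, 7, 10, 11, 12, 14}.

{3, 5, 6, 7, 10, 11, 12, 14}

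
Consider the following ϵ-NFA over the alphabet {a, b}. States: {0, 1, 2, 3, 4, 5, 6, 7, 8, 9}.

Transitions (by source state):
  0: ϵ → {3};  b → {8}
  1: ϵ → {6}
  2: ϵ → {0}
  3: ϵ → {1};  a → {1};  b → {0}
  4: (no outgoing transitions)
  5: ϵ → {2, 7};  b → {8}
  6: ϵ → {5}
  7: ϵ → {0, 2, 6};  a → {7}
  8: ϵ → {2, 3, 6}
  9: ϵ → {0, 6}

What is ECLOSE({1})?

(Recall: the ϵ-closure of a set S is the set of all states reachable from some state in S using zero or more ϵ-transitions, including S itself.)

Start with {1}.
From 1 via ϵ: add 6.
From 6 via ϵ: add 5.
From 5 via ϵ: add 2, 7.
From 2 via ϵ: add 0.
From 0 via ϵ: add 3.
No new states can be added; the closed set is {0, 1, 2, 3, 5, 6, 7}.

{0, 1, 2, 3, 5, 6, 7}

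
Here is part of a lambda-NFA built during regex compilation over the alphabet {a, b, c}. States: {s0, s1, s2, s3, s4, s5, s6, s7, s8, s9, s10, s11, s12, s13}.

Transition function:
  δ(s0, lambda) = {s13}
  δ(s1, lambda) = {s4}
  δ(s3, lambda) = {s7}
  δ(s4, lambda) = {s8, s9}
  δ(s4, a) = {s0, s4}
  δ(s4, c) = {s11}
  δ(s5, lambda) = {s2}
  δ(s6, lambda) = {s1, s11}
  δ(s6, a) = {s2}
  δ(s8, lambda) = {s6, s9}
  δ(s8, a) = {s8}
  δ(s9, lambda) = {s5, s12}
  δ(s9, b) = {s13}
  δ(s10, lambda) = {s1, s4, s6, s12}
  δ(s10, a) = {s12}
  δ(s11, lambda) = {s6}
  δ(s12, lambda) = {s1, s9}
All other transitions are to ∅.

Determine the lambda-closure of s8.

{s1, s2, s4, s5, s6, s8, s9, s11, s12}

Start with {s8}.
From s8 via lambda: add s6, s9.
From s6 via lambda: add s1, s11.
From s9 via lambda: add s5, s12.
From s1 via lambda: add s4.
From s5 via lambda: add s2.
No new states can be added; the closed set is {s1, s2, s4, s5, s6, s8, s9, s11, s12}.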